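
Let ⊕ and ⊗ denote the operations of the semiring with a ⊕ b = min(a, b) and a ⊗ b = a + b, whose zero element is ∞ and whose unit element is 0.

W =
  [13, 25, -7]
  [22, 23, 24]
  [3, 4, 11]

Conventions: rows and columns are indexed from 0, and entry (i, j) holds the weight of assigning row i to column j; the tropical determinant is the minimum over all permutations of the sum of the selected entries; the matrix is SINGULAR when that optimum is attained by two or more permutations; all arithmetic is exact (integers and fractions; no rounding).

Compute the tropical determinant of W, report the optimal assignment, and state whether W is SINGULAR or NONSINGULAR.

σ = (0, 1, 2): 13 + 23 + 11 = 47
σ = (0, 2, 1): 13 + 24 + 4 = 41
σ = (1, 0, 2): 25 + 22 + 11 = 58
σ = (1, 2, 0): 25 + 24 + 3 = 52
σ = (2, 0, 1): (-7) + 22 + 4 = 19
σ = (2, 1, 0): (-7) + 23 + 3 = 19
Optimal value attained by: σ = (2, 0, 1).
Answer: det⊕(W) = 19; verdict: SINGULAR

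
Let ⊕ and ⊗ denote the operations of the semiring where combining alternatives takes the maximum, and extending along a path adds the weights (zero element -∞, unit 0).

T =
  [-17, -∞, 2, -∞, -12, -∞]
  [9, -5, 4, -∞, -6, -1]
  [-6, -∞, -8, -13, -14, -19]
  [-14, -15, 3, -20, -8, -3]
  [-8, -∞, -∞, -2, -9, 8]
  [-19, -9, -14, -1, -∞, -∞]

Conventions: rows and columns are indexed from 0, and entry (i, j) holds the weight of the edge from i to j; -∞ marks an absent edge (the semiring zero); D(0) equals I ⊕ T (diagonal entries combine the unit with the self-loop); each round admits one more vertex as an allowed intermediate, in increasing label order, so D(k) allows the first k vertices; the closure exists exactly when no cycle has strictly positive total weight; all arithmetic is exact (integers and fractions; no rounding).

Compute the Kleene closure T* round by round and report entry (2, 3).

D(0):
  [0, -∞, 2, -∞, -12, -∞]
  [9, 0, 4, -∞, -6, -1]
  [-6, -∞, 0, -13, -14, -19]
  [-14, -15, 3, 0, -8, -3]
  [-8, -∞, -∞, -2, 0, 8]
  [-19, -9, -14, -1, -∞, 0]
D(1):
  [0, -∞, 2, -∞, -12, -∞]
  [9, 0, 11, -∞, -3, -1]
  [-6, -∞, 0, -13, -14, -19]
  [-14, -15, 3, 0, -8, -3]
  [-8, -∞, -6, -2, 0, 8]
  [-19, -9, -14, -1, -31, 0]
D(2):
  [0, -∞, 2, -∞, -12, -∞]
  [9, 0, 11, -∞, -3, -1]
  [-6, -∞, 0, -13, -14, -19]
  [-6, -15, 3, 0, -8, -3]
  [-8, -∞, -6, -2, 0, 8]
  [0, -9, 2, -1, -12, 0]
D(3):
  [0, -∞, 2, -11, -12, -17]
  [9, 0, 11, -2, -3, -1]
  [-6, -∞, 0, -13, -14, -19]
  [-3, -15, 3, 0, -8, -3]
  [-8, -∞, -6, -2, 0, 8]
  [0, -9, 2, -1, -12, 0]
D(4):
  [0, -26, 2, -11, -12, -14]
  [9, 0, 11, -2, -3, -1]
  [-6, -28, 0, -13, -14, -16]
  [-3, -15, 3, 0, -8, -3]
  [-5, -17, 1, -2, 0, 8]
  [0, -9, 2, -1, -9, 0]
D(5):
  [0, -26, 2, -11, -12, -4]
  [9, 0, 11, -2, -3, 5]
  [-6, -28, 0, -13, -14, -6]
  [-3, -15, 3, 0, -8, 0]
  [-5, -17, 1, -2, 0, 8]
  [0, -9, 2, -1, -9, 0]
D(6):
  [0, -13, 2, -5, -12, -4]
  [9, 0, 11, 4, -3, 5]
  [-6, -15, 0, -7, -14, -6]
  [0, -9, 3, 0, -8, 0]
  [8, -1, 10, 7, 0, 8]
  [0, -9, 2, -1, -9, 0]
Answer: T*[2][3] = -7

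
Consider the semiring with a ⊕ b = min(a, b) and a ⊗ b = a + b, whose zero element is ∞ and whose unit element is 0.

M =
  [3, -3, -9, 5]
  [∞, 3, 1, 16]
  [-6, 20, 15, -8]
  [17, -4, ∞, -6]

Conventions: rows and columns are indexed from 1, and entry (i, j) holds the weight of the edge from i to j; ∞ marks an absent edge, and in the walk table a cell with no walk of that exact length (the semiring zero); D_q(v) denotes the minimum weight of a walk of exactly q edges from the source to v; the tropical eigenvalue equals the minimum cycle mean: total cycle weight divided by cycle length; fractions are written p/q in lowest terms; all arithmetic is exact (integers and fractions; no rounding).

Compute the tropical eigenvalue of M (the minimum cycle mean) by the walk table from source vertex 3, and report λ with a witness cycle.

q=0: [∞, ∞, 0, ∞]
q=1: [-6, 20, 15, -8]
q=2: [-3, -12, -15, -14]
q=3: [-21, -18, -12, -23]
q=4: [-18, -27, -30, -29]
Optimal cycle mean attained by: cycle 1->3->1, total (-9) + (-6), length 2.
Answer: λ = -15/2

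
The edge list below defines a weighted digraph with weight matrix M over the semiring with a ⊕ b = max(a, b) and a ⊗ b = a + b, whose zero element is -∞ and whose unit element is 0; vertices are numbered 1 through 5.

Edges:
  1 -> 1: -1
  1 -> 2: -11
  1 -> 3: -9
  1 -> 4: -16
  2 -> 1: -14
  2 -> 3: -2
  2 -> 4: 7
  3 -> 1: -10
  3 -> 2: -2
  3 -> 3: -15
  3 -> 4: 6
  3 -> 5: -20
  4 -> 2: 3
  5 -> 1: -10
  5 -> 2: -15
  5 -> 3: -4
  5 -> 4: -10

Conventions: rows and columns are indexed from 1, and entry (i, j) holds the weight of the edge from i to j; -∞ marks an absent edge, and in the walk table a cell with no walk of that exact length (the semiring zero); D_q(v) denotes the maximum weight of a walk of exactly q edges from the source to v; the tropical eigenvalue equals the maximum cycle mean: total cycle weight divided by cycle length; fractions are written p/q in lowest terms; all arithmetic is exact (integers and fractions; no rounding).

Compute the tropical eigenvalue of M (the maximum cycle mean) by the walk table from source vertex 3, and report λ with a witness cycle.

q=0: [-∞, -∞, 0, -∞, -∞]
q=1: [-10, -2, -15, 6, -20]
q=2: [-11, 9, -4, 5, -35]
q=3: [-5, 8, 7, 16, -24]
q=4: [-3, 19, 6, 15, -13]
q=5: [5, 18, 17, 26, -14]
Optimal cycle mean attained by: cycle 2->4->2, total 7 + 3, length 2.
Answer: λ = 5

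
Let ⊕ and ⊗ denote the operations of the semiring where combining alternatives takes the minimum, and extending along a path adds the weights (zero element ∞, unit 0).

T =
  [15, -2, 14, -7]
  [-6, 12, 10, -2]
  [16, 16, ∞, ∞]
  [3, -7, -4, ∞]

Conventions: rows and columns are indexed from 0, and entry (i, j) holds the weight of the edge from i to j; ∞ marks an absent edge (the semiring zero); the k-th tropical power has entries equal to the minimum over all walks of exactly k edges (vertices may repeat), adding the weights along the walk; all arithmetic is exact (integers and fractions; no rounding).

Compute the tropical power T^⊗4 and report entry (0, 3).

T^⊗2:
  [-8, -14, -11, -4]
  [1, -9, -6, -13]
  [10, 14, 26, 9]
  [-13, 1, 3, -9]
T^⊗3:
  [-20, -11, -8, -16]
  [-15, -20, -17, -11]
  [8, 2, 5, 3]
  [-6, -16, -13, -20]
T^⊗4:
  [-17, -23, -20, -27]
  [-26, -18, -15, -22]
  [-4, -4, -1, 0]
  [-22, -27, -24, -18]
Key observation: the optimum is the walk 0->3->1->0->3, with weight (-7) + (-7) + (-6) + (-7) = -27.
Optimal value attained by: walk 0->3->1->0->3.
Answer: (T^⊗4)[0][3] = -27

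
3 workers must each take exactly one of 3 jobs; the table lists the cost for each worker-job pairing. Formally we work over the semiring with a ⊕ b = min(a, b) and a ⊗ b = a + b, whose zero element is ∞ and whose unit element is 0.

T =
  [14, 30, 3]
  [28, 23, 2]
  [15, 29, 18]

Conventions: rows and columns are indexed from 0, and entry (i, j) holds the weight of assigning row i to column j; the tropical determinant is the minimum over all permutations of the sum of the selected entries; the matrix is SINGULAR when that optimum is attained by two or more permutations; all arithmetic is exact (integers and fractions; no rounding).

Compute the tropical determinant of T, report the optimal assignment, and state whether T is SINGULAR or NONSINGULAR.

σ = (0, 1, 2): 14 + 23 + 18 = 55
σ = (0, 2, 1): 14 + 2 + 29 = 45
σ = (1, 0, 2): 30 + 28 + 18 = 76
σ = (1, 2, 0): 30 + 2 + 15 = 47
σ = (2, 0, 1): 3 + 28 + 29 = 60
σ = (2, 1, 0): 3 + 23 + 15 = 41
Optimal value attained by: σ = (2, 1, 0).
Answer: det⊕(T) = 41; verdict: NONSINGULAR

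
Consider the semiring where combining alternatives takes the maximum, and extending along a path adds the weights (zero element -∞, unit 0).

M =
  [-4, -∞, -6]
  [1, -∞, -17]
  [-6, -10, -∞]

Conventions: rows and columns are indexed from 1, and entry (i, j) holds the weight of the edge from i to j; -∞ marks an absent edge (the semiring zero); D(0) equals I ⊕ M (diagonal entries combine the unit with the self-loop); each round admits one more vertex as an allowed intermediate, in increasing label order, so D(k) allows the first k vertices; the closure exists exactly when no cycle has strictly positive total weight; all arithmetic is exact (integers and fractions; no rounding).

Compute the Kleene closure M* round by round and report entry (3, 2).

D(0):
  [0, -∞, -6]
  [1, 0, -17]
  [-6, -10, 0]
D(1):
  [0, -∞, -6]
  [1, 0, -5]
  [-6, -10, 0]
D(2):
  [0, -∞, -6]
  [1, 0, -5]
  [-6, -10, 0]
D(3):
  [0, -16, -6]
  [1, 0, -5]
  [-6, -10, 0]
Answer: M*[3][2] = -10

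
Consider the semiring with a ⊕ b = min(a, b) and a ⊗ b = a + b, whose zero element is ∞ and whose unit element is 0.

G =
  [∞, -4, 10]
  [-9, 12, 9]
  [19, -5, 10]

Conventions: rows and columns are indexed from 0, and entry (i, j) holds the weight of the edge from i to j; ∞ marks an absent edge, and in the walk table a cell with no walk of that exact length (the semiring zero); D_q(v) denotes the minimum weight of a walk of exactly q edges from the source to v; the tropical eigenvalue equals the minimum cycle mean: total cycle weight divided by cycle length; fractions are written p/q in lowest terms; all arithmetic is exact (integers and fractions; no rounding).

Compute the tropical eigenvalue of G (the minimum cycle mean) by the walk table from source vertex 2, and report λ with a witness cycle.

q=0: [∞, ∞, 0]
q=1: [19, -5, 10]
q=2: [-14, 5, 4]
q=3: [-4, -18, -4]
Optimal cycle mean attained by: cycle 0->1->0, total (-4) + (-9), length 2.
Answer: λ = -13/2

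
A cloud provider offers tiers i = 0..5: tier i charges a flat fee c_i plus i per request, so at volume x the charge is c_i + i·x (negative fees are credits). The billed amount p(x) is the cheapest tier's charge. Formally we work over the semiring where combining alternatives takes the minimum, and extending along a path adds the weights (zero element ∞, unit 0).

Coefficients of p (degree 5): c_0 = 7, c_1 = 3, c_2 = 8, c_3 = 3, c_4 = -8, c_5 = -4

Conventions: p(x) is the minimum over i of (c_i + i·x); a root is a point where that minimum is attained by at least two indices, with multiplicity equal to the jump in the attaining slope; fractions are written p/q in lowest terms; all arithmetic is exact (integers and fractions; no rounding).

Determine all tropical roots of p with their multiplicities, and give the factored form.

hull edge (i=0, c=7) to (i=1, c=3): slope -4, span 1
hull edge (i=1, c=3) to (i=4, c=-8): slope -11/3, span 3
hull edge (i=4, c=-8) to (i=5, c=-4): slope 4, span 1
Factored form: p(x) = -4 ⊗ (x ⊕ (-4)) ⊗ (x ⊕ 11/3) ⊗ (x ⊕ 11/3) ⊗ (x ⊕ 11/3) ⊗ (x ⊕ 4)
Answer: roots = -4 (mult 1), 11/3 (mult 3), 4 (mult 1)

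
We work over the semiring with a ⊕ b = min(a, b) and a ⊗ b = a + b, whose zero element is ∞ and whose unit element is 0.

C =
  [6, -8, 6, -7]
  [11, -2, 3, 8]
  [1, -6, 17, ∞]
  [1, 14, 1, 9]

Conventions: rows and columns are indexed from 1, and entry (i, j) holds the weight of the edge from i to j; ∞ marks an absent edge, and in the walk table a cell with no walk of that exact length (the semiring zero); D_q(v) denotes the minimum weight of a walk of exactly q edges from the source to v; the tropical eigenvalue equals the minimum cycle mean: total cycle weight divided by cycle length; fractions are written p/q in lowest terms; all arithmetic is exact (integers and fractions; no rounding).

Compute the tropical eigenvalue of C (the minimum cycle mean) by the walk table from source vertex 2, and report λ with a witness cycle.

q=0: [∞, 0, ∞, ∞]
q=1: [11, -2, 3, 8]
q=2: [4, -4, 1, 4]
q=3: [2, -6, -1, -3]
q=4: [-2, -8, -3, -5]
Optimal cycle mean attained by: cycle 1->4->1, total (-7) + 1, length 2.
Answer: λ = -3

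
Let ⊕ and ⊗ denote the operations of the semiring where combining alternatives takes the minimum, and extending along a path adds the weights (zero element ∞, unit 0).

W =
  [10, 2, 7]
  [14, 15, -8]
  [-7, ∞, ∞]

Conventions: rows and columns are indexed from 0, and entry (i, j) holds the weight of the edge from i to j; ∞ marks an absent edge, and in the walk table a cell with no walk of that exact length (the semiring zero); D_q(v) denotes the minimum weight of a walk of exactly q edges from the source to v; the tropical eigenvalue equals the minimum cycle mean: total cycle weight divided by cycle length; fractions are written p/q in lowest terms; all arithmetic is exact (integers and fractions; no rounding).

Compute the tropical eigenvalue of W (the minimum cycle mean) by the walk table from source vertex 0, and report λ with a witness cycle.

q=0: [0, ∞, ∞]
q=1: [10, 2, 7]
q=2: [0, 12, -6]
q=3: [-13, 2, 4]
Optimal cycle mean attained by: cycle 0->1->2->0, total 2 + (-8) + (-7), length 3.
Answer: λ = -13/3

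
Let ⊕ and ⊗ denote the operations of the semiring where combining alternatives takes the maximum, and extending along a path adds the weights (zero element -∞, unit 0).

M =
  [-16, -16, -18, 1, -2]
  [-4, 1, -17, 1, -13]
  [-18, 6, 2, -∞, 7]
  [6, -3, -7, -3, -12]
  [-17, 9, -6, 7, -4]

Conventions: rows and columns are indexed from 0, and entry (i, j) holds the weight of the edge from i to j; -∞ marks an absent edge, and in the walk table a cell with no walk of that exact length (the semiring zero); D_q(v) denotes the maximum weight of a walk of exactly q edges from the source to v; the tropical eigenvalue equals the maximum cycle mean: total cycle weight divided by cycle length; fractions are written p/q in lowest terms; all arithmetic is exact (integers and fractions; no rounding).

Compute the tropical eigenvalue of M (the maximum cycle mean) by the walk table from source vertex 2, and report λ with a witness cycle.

q=0: [-∞, -∞, 0, -∞, -∞]
q=1: [-18, 6, 2, -∞, 7]
q=2: [2, 16, 4, 14, 9]
q=3: [20, 18, 7, 17, 11]
q=4: [23, 20, 10, 21, 18]
q=5: [27, 27, 14, 25, 21]
Optimal cycle mean attained by: cycle 0->4->3->0, total (-2) + 7 + 6, length 3.
Answer: λ = 11/3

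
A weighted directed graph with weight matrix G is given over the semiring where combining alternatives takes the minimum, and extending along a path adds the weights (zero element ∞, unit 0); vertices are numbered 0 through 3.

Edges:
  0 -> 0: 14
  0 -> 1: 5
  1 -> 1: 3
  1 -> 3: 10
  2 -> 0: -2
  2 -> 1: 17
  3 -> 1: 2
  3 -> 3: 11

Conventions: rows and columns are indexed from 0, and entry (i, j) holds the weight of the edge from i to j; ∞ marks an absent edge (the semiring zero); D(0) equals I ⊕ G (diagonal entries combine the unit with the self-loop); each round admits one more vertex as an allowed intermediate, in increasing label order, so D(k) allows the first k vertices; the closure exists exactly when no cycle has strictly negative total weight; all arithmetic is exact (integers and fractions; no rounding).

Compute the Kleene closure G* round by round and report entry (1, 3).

D(0):
  [0, 5, ∞, ∞]
  [∞, 0, ∞, 10]
  [-2, 17, 0, ∞]
  [∞, 2, ∞, 0]
D(1):
  [0, 5, ∞, ∞]
  [∞, 0, ∞, 10]
  [-2, 3, 0, ∞]
  [∞, 2, ∞, 0]
D(2):
  [0, 5, ∞, 15]
  [∞, 0, ∞, 10]
  [-2, 3, 0, 13]
  [∞, 2, ∞, 0]
D(3):
  [0, 5, ∞, 15]
  [∞, 0, ∞, 10]
  [-2, 3, 0, 13]
  [∞, 2, ∞, 0]
D(4):
  [0, 5, ∞, 15]
  [∞, 0, ∞, 10]
  [-2, 3, 0, 13]
  [∞, 2, ∞, 0]
Answer: G*[1][3] = 10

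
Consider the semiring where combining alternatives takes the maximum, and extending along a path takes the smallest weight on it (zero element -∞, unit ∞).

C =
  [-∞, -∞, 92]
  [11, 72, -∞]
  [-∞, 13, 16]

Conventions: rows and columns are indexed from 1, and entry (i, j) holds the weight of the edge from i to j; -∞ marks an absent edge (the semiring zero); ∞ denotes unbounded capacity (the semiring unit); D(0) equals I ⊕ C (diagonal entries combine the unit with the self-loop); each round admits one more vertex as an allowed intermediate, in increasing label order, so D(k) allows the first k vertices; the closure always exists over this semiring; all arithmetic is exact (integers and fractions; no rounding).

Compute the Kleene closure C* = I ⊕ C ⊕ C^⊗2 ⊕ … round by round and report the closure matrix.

D(0):
  [∞, -∞, 92]
  [11, ∞, -∞]
  [-∞, 13, ∞]
D(1):
  [∞, -∞, 92]
  [11, ∞, 11]
  [-∞, 13, ∞]
D(2):
  [∞, -∞, 92]
  [11, ∞, 11]
  [11, 13, ∞]
D(3):
  [∞, 13, 92]
  [11, ∞, 11]
  [11, 13, ∞]
Answer: C* = [[∞, 13, 92], [11, ∞, 11], [11, 13, ∞]]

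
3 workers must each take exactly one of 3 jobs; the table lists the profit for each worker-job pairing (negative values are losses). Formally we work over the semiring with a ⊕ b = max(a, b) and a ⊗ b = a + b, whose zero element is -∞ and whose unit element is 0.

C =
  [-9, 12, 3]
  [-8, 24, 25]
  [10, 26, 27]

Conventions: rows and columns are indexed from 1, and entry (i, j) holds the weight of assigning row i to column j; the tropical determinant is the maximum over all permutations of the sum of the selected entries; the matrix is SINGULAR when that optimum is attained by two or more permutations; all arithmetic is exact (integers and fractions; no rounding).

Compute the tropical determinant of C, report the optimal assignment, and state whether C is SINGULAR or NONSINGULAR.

σ = (1, 2, 3): (-9) + 24 + 27 = 42
σ = (1, 3, 2): (-9) + 25 + 26 = 42
σ = (2, 1, 3): 12 + (-8) + 27 = 31
σ = (2, 3, 1): 12 + 25 + 10 = 47
σ = (3, 1, 2): 3 + (-8) + 26 = 21
σ = (3, 2, 1): 3 + 24 + 10 = 37
Optimal value attained by: σ = (2, 3, 1).
Answer: det⊕(C) = 47; verdict: NONSINGULAR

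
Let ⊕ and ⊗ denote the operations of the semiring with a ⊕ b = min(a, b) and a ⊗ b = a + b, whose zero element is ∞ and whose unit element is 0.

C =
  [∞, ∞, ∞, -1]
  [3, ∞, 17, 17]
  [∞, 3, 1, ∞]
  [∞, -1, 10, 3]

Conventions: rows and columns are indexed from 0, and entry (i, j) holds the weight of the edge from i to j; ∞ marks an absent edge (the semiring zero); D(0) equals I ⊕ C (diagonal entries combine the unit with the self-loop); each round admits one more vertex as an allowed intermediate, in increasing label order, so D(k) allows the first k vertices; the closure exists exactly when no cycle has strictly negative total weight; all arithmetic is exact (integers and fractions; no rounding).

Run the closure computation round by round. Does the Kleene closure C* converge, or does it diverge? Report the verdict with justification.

D(0):
  [0, ∞, ∞, -1]
  [3, 0, 17, 17]
  [∞, 3, 0, ∞]
  [∞, -1, 10, 0]
D(1):
  [0, ∞, ∞, -1]
  [3, 0, 17, 2]
  [∞, 3, 0, ∞]
  [∞, -1, 10, 0]
D(2):
  [0, ∞, ∞, -1]
  [3, 0, 17, 2]
  [6, 3, 0, 5]
  [2, -1, 10, 0]
D(3):
  [0, ∞, ∞, -1]
  [3, 0, 17, 2]
  [6, 3, 0, 5]
  [2, -1, 10, 0]
D(4):
  [0, -2, 9, -1]
  [3, 0, 12, 2]
  [6, 3, 0, 5]
  [2, -1, 10, 0]
Key observation: every diagonal entry stays at the unit through all rounds, so no improving cycle exists.
Answer: CONVERGES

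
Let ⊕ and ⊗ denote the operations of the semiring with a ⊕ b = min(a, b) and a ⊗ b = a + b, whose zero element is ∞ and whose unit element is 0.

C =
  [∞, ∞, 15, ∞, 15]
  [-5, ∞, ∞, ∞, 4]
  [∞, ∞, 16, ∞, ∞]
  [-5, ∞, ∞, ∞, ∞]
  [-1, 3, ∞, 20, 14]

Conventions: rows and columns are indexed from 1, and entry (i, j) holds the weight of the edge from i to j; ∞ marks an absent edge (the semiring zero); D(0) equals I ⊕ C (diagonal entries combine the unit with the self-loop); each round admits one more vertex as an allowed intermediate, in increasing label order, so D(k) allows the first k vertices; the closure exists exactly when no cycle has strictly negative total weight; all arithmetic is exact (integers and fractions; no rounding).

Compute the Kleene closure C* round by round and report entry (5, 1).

D(0):
  [0, ∞, 15, ∞, 15]
  [-5, 0, ∞, ∞, 4]
  [∞, ∞, 0, ∞, ∞]
  [-5, ∞, ∞, 0, ∞]
  [-1, 3, ∞, 20, 0]
D(1):
  [0, ∞, 15, ∞, 15]
  [-5, 0, 10, ∞, 4]
  [∞, ∞, 0, ∞, ∞]
  [-5, ∞, 10, 0, 10]
  [-1, 3, 14, 20, 0]
D(2):
  [0, ∞, 15, ∞, 15]
  [-5, 0, 10, ∞, 4]
  [∞, ∞, 0, ∞, ∞]
  [-5, ∞, 10, 0, 10]
  [-2, 3, 13, 20, 0]
D(3):
  [0, ∞, 15, ∞, 15]
  [-5, 0, 10, ∞, 4]
  [∞, ∞, 0, ∞, ∞]
  [-5, ∞, 10, 0, 10]
  [-2, 3, 13, 20, 0]
D(4):
  [0, ∞, 15, ∞, 15]
  [-5, 0, 10, ∞, 4]
  [∞, ∞, 0, ∞, ∞]
  [-5, ∞, 10, 0, 10]
  [-2, 3, 13, 20, 0]
D(5):
  [0, 18, 15, 35, 15]
  [-5, 0, 10, 24, 4]
  [∞, ∞, 0, ∞, ∞]
  [-5, 13, 10, 0, 10]
  [-2, 3, 13, 20, 0]
Answer: C*[5][1] = -2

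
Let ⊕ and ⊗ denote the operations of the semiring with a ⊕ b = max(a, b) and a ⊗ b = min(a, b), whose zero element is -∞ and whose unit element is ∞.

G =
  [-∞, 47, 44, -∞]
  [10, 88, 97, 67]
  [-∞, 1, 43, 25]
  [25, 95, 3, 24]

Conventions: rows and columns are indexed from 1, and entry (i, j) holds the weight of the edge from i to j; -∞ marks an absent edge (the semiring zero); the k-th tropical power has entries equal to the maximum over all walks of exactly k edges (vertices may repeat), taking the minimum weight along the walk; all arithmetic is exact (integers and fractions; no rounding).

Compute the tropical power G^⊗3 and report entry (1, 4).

G^⊗2:
  [10, 47, 47, 47]
  [25, 88, 88, 67]
  [25, 25, 43, 25]
  [24, 88, 95, 67]
G^⊗3:
  [25, 47, 47, 47]
  [25, 88, 88, 67]
  [25, 25, 43, 25]
  [25, 88, 88, 67]
Key observation: the optimum is the walk 1->2->2->4, with weight 47 min 88 min 67 = 47.
Optimal value attained by: walk 1->2->2->4.
Answer: (G^⊗3)[1][4] = 47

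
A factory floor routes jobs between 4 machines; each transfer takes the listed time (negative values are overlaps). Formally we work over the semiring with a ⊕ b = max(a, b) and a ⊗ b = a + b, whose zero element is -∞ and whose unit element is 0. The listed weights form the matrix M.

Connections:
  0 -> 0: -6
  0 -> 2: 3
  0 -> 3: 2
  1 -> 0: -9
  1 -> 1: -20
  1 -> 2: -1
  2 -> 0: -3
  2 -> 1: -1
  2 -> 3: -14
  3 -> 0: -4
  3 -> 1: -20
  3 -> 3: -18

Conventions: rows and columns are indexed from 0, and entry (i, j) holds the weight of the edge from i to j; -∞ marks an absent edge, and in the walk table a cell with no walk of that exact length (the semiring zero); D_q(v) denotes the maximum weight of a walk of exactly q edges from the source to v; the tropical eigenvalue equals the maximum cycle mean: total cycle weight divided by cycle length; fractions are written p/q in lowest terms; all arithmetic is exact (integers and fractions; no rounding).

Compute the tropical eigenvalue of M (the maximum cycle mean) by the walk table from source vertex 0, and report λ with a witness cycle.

q=0: [0, -∞, -∞, -∞]
q=1: [-6, -∞, 3, 2]
q=2: [0, 2, -3, -4]
q=3: [-6, -4, 3, 2]
q=4: [0, 2, -3, -4]
Optimal cycle mean attained by: cycle 0->2->0, total 3 + (-3), length 2.
Answer: λ = 0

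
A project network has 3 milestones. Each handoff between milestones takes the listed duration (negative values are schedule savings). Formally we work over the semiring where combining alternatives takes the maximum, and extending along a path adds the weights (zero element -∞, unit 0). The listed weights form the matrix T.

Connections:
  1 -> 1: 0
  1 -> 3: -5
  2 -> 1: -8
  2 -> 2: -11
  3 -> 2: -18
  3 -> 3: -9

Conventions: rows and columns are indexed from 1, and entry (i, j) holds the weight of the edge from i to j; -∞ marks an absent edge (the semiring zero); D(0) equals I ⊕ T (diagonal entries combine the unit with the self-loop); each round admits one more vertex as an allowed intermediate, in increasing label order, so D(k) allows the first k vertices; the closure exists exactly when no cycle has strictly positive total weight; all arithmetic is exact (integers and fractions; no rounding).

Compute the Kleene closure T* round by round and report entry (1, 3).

D(0):
  [0, -∞, -5]
  [-8, 0, -∞]
  [-∞, -18, 0]
D(1):
  [0, -∞, -5]
  [-8, 0, -13]
  [-∞, -18, 0]
D(2):
  [0, -∞, -5]
  [-8, 0, -13]
  [-26, -18, 0]
D(3):
  [0, -23, -5]
  [-8, 0, -13]
  [-26, -18, 0]
Answer: T*[1][3] = -5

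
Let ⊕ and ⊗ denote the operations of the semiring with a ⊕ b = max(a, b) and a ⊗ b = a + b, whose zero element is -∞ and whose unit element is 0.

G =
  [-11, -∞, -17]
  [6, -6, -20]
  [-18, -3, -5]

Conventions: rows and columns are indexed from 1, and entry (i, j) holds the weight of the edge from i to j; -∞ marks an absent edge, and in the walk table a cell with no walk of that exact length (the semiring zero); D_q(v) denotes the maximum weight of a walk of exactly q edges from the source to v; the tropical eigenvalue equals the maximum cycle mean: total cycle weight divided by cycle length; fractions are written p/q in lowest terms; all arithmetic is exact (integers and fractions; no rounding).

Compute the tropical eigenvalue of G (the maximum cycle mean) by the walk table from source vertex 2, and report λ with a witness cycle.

q=0: [-∞, 0, -∞]
q=1: [6, -6, -20]
q=2: [0, -12, -11]
q=3: [-6, -14, -16]
Optimal cycle mean attained by: cycle 1->3->2->1, total (-17) + (-3) + 6, length 3.
Answer: λ = -14/3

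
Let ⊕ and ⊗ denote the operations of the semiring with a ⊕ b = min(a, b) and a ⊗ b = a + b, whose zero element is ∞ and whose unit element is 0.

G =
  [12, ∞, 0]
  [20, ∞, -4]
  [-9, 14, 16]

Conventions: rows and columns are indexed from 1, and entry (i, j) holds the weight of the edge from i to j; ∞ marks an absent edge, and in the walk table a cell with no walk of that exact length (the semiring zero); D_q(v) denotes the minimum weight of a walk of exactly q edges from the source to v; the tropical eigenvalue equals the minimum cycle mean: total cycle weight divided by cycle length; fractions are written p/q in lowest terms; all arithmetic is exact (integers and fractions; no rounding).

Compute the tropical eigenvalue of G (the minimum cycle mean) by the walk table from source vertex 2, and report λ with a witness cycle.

q=0: [∞, 0, ∞]
q=1: [20, ∞, -4]
q=2: [-13, 10, 12]
q=3: [-1, 26, -13]
Optimal cycle mean attained by: cycle 1->3->1, total 0 + (-9), length 2.
Answer: λ = -9/2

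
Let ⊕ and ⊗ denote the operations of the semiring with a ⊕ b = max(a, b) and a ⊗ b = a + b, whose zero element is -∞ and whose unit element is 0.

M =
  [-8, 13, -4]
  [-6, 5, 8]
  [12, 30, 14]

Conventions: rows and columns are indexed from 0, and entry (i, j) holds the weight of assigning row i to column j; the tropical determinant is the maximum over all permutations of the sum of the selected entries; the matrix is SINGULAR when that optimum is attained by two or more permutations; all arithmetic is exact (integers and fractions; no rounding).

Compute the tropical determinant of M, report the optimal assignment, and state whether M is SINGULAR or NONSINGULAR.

σ = (0, 1, 2): (-8) + 5 + 14 = 11
σ = (0, 2, 1): (-8) + 8 + 30 = 30
σ = (1, 0, 2): 13 + (-6) + 14 = 21
σ = (1, 2, 0): 13 + 8 + 12 = 33
σ = (2, 0, 1): (-4) + (-6) + 30 = 20
σ = (2, 1, 0): (-4) + 5 + 12 = 13
Optimal value attained by: σ = (1, 2, 0).
Answer: det⊕(M) = 33; verdict: NONSINGULAR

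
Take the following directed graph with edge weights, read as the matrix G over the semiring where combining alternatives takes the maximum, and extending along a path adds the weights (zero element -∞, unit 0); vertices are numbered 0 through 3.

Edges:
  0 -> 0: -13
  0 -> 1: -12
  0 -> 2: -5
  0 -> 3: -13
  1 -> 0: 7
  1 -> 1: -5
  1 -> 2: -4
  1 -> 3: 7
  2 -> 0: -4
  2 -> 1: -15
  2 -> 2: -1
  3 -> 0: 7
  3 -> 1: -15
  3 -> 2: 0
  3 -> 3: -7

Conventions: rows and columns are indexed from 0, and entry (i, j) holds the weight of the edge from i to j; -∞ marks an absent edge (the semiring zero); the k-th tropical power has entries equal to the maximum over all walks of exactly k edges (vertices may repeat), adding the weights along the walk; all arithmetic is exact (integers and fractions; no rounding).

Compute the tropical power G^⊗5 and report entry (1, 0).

G^⊗2:
  [-5, -17, -6, -5]
  [14, -5, 7, 2]
  [-5, -16, -2, -8]
  [0, -5, 2, -6]
G^⊗3:
  [2, -17, -5, -10]
  [9, 2, 9, 2]
  [-1, -17, -3, -9]
  [2, -10, 1, 2]
G^⊗4:
  [-3, -10, -3, -10]
  [9, -3, 8, 9]
  [-2, -13, -4, -10]
  [9, -10, 2, -3]
G^⊗5:
  [-3, -15, -4, -3]
  [16, -3, 9, 4]
  [-3, -14, -5, -6]
  [4, -3, 4, -3]
Key observation: the optimum is the walk 1->3->0->1->3->0, with weight 7 + 7 + (-12) + 7 + 7 = 16.
Optimal value attained by: walk 1->3->0->1->3->0.
Answer: (G^⊗5)[1][0] = 16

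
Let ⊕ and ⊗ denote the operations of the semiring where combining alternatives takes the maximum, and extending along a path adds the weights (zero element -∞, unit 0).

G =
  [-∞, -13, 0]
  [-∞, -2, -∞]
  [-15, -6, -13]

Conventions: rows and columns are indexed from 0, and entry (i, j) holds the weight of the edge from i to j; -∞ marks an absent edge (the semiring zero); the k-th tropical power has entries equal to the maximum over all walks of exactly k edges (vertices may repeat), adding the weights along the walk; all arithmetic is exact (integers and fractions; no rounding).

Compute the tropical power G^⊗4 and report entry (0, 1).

G^⊗2:
  [-15, -6, -13]
  [-∞, -4, -∞]
  [-28, -8, -15]
G^⊗3:
  [-28, -8, -15]
  [-∞, -6, -∞]
  [-30, -10, -28]
G^⊗4:
  [-30, -10, -28]
  [-∞, -8, -∞]
  [-43, -12, -30]
Key observation: the optimum is the walk 0->2->1->1->1, with weight 0 + (-6) + (-2) + (-2) = -10.
Optimal value attained by: walk 0->2->1->1->1.
Answer: (G^⊗4)[0][1] = -10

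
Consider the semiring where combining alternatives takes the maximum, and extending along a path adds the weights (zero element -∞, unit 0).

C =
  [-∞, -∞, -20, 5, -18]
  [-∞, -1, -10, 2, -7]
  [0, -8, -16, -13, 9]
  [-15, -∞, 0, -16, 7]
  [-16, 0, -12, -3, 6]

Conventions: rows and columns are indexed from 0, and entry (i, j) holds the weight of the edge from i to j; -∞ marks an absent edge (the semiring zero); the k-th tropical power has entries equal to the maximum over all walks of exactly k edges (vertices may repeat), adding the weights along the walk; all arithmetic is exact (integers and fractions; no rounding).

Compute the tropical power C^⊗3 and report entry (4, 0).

C^⊗2:
  [-10, -18, 5, -11, 12]
  [-10, -2, 2, 1, 9]
  [-7, 9, -3, 6, 15]
  [0, 7, -5, 4, 13]
  [-10, 6, -3, 3, 12]
C^⊗3:
  [5, 12, 0, 9, 18]
  [2, 9, 1, 6, 15]
  [-1, 15, 6, 12, 21]
  [-3, 13, 4, 10, 19]
  [-3, 12, 3, 9, 18]
Key observation: the optimum is the walk 4->3->2->0, with weight (-3) + 0 + 0 = -3.
Optimal value attained by: walk 4->3->2->0.
Answer: (C^⊗3)[4][0] = -3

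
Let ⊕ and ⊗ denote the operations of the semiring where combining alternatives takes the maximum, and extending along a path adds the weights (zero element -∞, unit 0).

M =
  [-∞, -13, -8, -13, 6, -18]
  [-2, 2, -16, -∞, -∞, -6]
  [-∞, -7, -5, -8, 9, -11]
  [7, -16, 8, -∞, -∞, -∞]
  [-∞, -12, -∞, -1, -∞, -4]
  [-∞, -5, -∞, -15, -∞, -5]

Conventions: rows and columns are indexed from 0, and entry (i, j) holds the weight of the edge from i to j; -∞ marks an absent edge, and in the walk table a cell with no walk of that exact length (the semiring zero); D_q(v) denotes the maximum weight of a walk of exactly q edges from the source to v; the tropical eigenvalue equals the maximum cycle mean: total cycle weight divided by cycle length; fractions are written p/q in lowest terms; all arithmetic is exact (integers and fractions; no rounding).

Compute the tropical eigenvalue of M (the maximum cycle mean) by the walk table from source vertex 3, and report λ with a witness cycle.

q=0: [-∞, -∞, -∞, 0, -∞, -∞]
q=1: [7, -16, 8, -∞, -∞, -∞]
q=2: [-18, 1, 3, 0, 17, -3]
q=3: [7, 5, 8, 16, 12, 13]
q=4: [23, 8, 24, 11, 17, 8]
q=5: [18, 17, 19, 16, 33, 13]
q=6: [23, 21, 24, 32, 28, 29]
Optimal cycle mean attained by: cycle 2->4->3->2, total 9 + (-1) + 8, length 3.
Answer: λ = 16/3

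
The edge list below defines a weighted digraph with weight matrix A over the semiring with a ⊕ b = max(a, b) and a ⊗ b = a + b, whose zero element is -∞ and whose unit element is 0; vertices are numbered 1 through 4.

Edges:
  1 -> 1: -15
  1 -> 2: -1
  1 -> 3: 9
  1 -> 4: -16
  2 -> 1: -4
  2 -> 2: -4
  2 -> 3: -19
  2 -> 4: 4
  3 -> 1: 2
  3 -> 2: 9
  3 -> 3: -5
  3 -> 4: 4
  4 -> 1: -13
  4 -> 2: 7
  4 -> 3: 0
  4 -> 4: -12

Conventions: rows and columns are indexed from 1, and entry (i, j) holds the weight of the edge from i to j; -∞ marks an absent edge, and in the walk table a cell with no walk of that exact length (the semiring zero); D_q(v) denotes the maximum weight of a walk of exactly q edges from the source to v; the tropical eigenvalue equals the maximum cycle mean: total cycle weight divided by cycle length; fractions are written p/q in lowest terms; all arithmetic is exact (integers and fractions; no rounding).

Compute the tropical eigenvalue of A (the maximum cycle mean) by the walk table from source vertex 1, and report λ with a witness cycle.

q=0: [0, -∞, -∞, -∞]
q=1: [-15, -1, 9, -16]
q=2: [11, 18, 4, 13]
q=3: [14, 20, 20, 22]
q=4: [22, 29, 23, 24]
Optimal cycle mean attained by: cycle 1->3->1, total 9 + 2, length 2.
Answer: λ = 11/2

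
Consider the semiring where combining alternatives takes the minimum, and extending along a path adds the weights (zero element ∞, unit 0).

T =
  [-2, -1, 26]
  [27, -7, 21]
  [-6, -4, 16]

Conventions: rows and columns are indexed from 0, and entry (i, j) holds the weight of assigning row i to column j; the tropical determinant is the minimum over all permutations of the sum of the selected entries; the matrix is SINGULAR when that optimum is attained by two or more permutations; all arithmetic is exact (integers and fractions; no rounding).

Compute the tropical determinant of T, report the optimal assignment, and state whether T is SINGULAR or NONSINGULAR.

σ = (0, 1, 2): (-2) + (-7) + 16 = 7
σ = (0, 2, 1): (-2) + 21 + (-4) = 15
σ = (1, 0, 2): (-1) + 27 + 16 = 42
σ = (1, 2, 0): (-1) + 21 + (-6) = 14
σ = (2, 0, 1): 26 + 27 + (-4) = 49
σ = (2, 1, 0): 26 + (-7) + (-6) = 13
Optimal value attained by: σ = (0, 1, 2).
Answer: det⊕(T) = 7; verdict: NONSINGULAR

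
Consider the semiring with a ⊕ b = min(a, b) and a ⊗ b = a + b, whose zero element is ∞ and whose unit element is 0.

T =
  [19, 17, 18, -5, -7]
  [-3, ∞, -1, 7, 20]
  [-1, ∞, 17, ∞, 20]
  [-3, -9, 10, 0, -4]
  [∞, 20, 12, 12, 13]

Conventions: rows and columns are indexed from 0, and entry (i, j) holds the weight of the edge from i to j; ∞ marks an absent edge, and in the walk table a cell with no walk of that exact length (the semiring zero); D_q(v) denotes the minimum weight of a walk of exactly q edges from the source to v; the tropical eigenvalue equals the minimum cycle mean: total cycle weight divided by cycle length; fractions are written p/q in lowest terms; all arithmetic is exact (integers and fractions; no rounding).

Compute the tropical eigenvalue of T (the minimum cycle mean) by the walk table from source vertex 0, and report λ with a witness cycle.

q=0: [0, ∞, ∞, ∞, ∞]
q=1: [19, 17, 18, -5, -7]
q=2: [-8, -14, 5, -5, -9]
q=3: [-17, -14, -15, -13, -15]
q=4: [-17, -22, -15, -22, -24]
q=5: [-25, -31, -23, -22, -26]
Optimal cycle mean attained by: cycle 0->3->1->0, total (-5) + (-9) + (-3), length 3.
Answer: λ = -17/3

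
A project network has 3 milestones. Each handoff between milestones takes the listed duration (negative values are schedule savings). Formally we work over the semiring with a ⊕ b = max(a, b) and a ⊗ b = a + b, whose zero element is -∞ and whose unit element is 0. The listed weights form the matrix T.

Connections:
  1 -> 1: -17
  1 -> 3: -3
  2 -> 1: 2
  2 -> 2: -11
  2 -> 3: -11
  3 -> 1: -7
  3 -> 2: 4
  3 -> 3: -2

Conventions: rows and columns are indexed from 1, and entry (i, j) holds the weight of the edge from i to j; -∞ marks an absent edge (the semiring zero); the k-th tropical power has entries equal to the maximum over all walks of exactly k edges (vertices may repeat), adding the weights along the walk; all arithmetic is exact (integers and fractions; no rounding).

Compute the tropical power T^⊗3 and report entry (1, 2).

T^⊗2:
  [-10, 1, -5]
  [-9, -7, -1]
  [6, 2, -4]
T^⊗3:
  [3, -1, -7]
  [-5, 3, -3]
  [4, 0, 3]
Key observation: the optimum is the walk 1->3->3->2, with weight (-3) + (-2) + 4 = -1.
Optimal value attained by: walk 1->3->3->2.
Answer: (T^⊗3)[1][2] = -1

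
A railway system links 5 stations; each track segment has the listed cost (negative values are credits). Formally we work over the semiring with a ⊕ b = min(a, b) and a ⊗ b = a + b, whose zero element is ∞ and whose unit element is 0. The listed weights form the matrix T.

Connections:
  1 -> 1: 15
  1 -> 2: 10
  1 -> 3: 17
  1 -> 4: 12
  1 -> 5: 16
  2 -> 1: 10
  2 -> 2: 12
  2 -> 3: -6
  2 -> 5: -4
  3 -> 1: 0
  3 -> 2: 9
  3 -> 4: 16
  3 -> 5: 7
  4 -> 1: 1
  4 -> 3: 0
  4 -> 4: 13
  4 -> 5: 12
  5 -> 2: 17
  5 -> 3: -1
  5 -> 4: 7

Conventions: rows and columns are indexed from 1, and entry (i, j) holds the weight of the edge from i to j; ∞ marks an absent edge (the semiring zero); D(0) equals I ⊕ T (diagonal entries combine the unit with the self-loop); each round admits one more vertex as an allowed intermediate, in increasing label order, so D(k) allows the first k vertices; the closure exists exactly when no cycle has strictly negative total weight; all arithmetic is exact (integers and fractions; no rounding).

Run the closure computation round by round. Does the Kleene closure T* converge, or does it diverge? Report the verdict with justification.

D(0):
  [0, 10, 17, 12, 16]
  [10, 0, -6, ∞, -4]
  [0, 9, 0, 16, 7]
  [1, ∞, 0, 0, 12]
  [∞, 17, -1, 7, 0]
D(1):
  [0, 10, 17, 12, 16]
  [10, 0, -6, 22, -4]
  [0, 9, 0, 12, 7]
  [1, 11, 0, 0, 12]
  [∞, 17, -1, 7, 0]
D(2):
  [0, 10, 4, 12, 6]
  [10, 0, -6, 22, -4]
  [0, 9, 0, 12, 5]
  [1, 11, 0, 0, 7]
  [27, 17, -1, 7, 0]
D(3):
  [0, 10, 4, 12, 6]
  [-6, 0, -6, 6, -4]
  [0, 9, 0, 12, 5]
  [0, 9, 0, 0, 5]
  [-1, 8, -1, 7, 0]
D(4):
  [0, 10, 4, 12, 6]
  [-6, 0, -6, 6, -4]
  [0, 9, 0, 12, 5]
  [0, 9, 0, 0, 5]
  [-1, 8, -1, 7, 0]
D(5):
  [0, 10, 4, 12, 6]
  [-6, 0, -6, 3, -4]
  [0, 9, 0, 12, 5]
  [0, 9, 0, 0, 5]
  [-1, 8, -1, 7, 0]
Key observation: every diagonal entry stays at the unit through all rounds, so no improving cycle exists.
Answer: CONVERGES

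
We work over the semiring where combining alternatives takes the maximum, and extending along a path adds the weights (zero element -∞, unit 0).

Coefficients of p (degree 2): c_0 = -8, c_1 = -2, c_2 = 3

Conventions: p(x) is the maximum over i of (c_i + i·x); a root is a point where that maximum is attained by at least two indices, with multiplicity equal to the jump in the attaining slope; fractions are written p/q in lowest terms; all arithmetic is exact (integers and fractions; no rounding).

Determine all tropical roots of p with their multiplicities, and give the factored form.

hull edge (i=0, c=-8) to (i=1, c=-2): slope 6, span 1
hull edge (i=1, c=-2) to (i=2, c=3): slope 5, span 1
Factored form: p(x) = 3 ⊗ (x ⊕ (-6)) ⊗ (x ⊕ (-5))
Answer: roots = -6 (mult 1), -5 (mult 1)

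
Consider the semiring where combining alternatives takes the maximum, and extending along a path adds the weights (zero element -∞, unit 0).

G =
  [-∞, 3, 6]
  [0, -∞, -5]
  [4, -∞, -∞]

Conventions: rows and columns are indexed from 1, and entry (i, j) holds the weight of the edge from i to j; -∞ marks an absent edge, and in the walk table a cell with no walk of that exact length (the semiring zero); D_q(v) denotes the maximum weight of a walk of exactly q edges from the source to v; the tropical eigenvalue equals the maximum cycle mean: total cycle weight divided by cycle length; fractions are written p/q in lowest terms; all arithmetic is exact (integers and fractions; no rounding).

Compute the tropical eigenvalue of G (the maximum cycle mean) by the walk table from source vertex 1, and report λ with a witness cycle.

q=0: [0, -∞, -∞]
q=1: [-∞, 3, 6]
q=2: [10, -∞, -2]
q=3: [2, 13, 16]
Optimal cycle mean attained by: cycle 1->3->1, total 6 + 4, length 2.
Answer: λ = 5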